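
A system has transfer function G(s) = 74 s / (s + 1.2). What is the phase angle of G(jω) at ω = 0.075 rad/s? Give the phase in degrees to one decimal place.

86.4°

∠(j0.075) = 90.00°
∠(j0.075 + 1.2) = arctan(0.075/1.2) = 3.58°
∠G(j0.075) = 90.00° − 3.58° = 86.42°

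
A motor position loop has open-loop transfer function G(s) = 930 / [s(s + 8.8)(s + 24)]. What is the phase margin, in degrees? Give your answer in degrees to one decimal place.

56.4°

Gain crossover: |G(jω)| = 1 at ω ≈ 3.96 rad s⁻¹.
∠G(j3.96) = −90° − arctan(3.96/8.8) − arctan(3.96/24) ≈ -123.61°
PM = 180° + (-123.61°) = 56.39°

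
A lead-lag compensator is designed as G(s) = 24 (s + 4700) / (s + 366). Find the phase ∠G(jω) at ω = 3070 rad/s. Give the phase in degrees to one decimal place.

-50.0°

∠(j3070 + 4700) = arctan(3070/4700) = 33.15°
∠(j3070 + 366) = arctan(3070/366) = 83.20°
∠G(j3070) = 33.15° − 83.20° = -50.05°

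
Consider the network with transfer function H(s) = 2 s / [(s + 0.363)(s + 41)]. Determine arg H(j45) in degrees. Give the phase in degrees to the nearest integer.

∠(j45) = 90.00°
∠(j45 + 0.363) = arctan(45/0.363) = 89.54°
∠(j45 + 41) = arctan(45/41) = 47.66°
∠H(j45) = 90.00° − (89.54° + 47.66°) = -47.20°

-47 deg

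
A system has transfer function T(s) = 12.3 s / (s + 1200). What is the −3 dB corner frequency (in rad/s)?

1200 rad/s

For a single-pole high-pass, the −3 dB point is at the pole: ω = 1200 rad/s.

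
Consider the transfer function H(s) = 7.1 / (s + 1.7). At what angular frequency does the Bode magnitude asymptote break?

The single real pole at s = −1.7 gives a corner at ω = 1.7 rad/s.

1.7 rad/s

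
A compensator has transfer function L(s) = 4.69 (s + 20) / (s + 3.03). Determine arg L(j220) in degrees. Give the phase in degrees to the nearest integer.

-4 deg

∠(j220 + 20) = arctan(220/20) = 84.81°
∠(j220 + 3.03) = arctan(220/3.03) = 89.21°
∠L(j220) = 84.81° − 89.21° = -4.41°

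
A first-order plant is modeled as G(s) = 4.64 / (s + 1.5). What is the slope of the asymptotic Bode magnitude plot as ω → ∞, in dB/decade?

-20 dB/decade

With 0 zeros and 1 pole, the high-frequency asymptotic slope is 20 × (0 − 1) = -20 dB/decade.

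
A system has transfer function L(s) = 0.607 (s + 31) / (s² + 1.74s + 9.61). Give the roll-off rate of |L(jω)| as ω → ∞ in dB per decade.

With 1 zero and 2 poles, the high-frequency asymptotic slope is 20 × (1 − 2) = -20 dB/decade.

-20 dB/decade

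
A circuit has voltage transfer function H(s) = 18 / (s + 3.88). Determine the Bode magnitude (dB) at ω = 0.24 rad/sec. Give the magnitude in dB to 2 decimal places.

13.31 dB

|j0.24 + 3.88| = √(0.24² + 3.88²) = 3.887
|H(j0.24)| = 18 / 3.887 = 4.6303
20 log₁₀(4.6303) = 13.312 dB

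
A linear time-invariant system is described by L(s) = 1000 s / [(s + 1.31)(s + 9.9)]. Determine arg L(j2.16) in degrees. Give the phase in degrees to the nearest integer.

19 deg

∠(j2.16) = 90.00°
∠(j2.16 + 1.31) = arctan(2.16/1.31) = 58.76°
∠(j2.16 + 9.9) = arctan(2.16/9.9) = 12.31°
∠L(j2.16) = 90.00° − (58.76° + 12.31°) = 18.93°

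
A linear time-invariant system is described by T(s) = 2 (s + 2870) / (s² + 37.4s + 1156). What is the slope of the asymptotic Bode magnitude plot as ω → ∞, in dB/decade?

-20 dB/decade

With 1 zero and 2 poles, the high-frequency asymptotic slope is 20 × (1 − 2) = -20 dB/decade.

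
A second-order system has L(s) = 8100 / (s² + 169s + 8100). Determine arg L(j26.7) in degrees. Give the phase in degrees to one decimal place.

∠[(j26.7)² + 169(j26.7) + 8100] = ∠[7387.1 + j4512.3] = 31.42°
∠L(j26.7) = −31.42° = -31.42°

-31.4 deg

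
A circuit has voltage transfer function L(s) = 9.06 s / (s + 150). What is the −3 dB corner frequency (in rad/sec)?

For a single-pole high-pass, the −3 dB point is at the pole: ω = 150 rad/sec.

150 rad/sec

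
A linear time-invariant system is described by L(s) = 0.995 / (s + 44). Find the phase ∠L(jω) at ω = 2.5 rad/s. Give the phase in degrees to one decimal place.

-3.3°

∠(j2.5 + 44) = arctan(2.5/44) = 3.25°
∠L(j2.5) = −3.25° = -3.25°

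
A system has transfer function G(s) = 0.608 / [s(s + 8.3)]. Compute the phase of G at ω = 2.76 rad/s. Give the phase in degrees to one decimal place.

-108.4°

∠(j2.76 + 8.3) = arctan(2.76/8.3) = 18.39°
∠(j2.76) = 90.00°
∠G(j2.76) = − (18.39° + 90.00°) = -108.39°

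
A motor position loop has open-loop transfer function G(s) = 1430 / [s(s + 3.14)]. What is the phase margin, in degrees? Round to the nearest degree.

Gain crossover: |G(jω)| = 1 at ω ≈ 37.8 rad/sec.
∠G(j37.8) = −90° − arctan(37.8/3.14) ≈ -175.25°
PM = 180° + (-175.25°) = 4.75°

5 deg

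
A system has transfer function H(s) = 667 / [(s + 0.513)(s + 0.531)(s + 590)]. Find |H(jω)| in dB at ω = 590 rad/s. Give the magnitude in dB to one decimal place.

|j590 + 0.513| = √(590² + 0.513²) = 590
|j590 + 0.531| = √(590² + 0.531²) = 590
|j590 + 590| = √(590² + 590²) = 834.4
|H(j590)| = 667 / (590 × 590 × 834.4) = 2.2964e-06
20 log₁₀(2.2964e-06) = -112.78 dB

-112.8 dB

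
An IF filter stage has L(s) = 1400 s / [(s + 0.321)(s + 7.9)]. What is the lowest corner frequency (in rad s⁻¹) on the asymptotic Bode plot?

Break frequencies occur at each pole and zero magnitude: 0.321 rad s⁻¹, 7.9 rad s⁻¹.
The lowest is 0.321 rad s⁻¹.

0.321 rad s⁻¹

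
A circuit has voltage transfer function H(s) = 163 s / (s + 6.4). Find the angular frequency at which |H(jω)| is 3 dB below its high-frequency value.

For a single-pole high-pass, the −3 dB point is at the pole: ω = 6.4 rad/s.

6.4 rad/s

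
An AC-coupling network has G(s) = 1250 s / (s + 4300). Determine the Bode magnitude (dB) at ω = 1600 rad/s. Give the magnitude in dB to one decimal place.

|j1600| = 1600
|j1600 + 4300| = √(1600² + 4300²) = 4588
|G(j1600)| = 1250 × 1600 / 4588 = 435.92
20 log₁₀(435.92) = 52.79 dB

52.8 dB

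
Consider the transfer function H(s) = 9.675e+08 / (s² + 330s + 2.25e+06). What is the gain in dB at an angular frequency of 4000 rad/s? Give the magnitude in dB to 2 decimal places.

|(j4000)² + 330(j4000) + 2.25e+06| = |-1.375e+07 + j1.32e+06| = 1.381e+07
|H(j4000)| = 9.675e+08 / 1.381e+07 = 70.042
20 log₁₀(70.042) = 36.907 dB

36.91 dB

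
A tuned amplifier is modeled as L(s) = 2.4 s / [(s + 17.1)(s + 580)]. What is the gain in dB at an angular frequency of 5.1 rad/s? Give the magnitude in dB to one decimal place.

|j5.1| = 5.1
|j5.1 + 17.1| = √(5.1² + 17.1²) = 17.84
|j5.1 + 580| = √(5.1² + 580²) = 580
|L(j5.1)| = 2.4 × 5.1 / (17.84 × 580) = 0.0011826
20 log₁₀(0.0011826) = -58.54 dB

-58.5 dB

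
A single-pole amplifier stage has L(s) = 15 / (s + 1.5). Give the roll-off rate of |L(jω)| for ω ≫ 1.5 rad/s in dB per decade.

With 0 zeros and 1 pole, the high-frequency asymptotic slope is 20 × (0 − 1) = -20 dB/decade.

-20 dB/decade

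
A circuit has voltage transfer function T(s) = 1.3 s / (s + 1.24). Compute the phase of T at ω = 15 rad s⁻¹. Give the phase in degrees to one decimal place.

∠(j15) = 90.00°
∠(j15 + 1.24) = arctan(15/1.24) = 85.27°
∠T(j15) = 90.00° − 85.27° = 4.73°

4.7°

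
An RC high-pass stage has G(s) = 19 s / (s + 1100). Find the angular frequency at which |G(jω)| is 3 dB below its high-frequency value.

For a single-pole high-pass, the −3 dB point is at the pole: ω = 1100 rad s⁻¹.

1100 rad s⁻¹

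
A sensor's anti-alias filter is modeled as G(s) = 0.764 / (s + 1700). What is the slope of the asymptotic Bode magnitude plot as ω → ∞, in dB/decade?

With 0 zeros and 1 pole, the high-frequency asymptotic slope is 20 × (0 − 1) = -20 dB/decade.

-20 dB/decade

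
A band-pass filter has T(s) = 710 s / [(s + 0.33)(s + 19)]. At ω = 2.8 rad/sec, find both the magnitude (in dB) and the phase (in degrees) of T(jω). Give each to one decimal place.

|T| = 31.3 dB, ∠T = -1.7 deg

|j2.8| = 2.8
|j2.8 + 0.33| = √(2.8² + 0.33²) = 2.819
|j2.8 + 19| = √(2.8² + 19²) = 19.21
|T(j2.8)| = 710 × 2.8 / (2.819 × 19.21) = 36.715
20 log₁₀(36.715) = 31.30 dB
∠(j2.8) = 90.00°
∠(j2.8 + 0.33) = arctan(2.8/0.33) = 83.28°
∠(j2.8 + 19) = arctan(2.8/19) = 8.38°
∠T(j2.8) = 90.00° − (83.28° + 8.38°) = -1.66°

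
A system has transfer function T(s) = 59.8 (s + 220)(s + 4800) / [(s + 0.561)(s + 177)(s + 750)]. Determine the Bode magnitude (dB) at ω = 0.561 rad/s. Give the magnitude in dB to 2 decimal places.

|j0.561 + 220| = √(0.561² + 220²) = 220
|j0.561 + 4800| = √(0.561² + 4800²) = 4800
|j0.561 + 0.561| = √(0.561² + 0.561²) = 0.7934
|j0.561 + 177| = √(0.561² + 177²) = 177
|j0.561 + 750| = √(0.561² + 750²) = 750
|T(j0.561)| = 59.8 × 220 × 4800 / (0.7934 × 177 × 750) = 599.59
20 log₁₀(599.59) = 55.557 dB

55.56 dB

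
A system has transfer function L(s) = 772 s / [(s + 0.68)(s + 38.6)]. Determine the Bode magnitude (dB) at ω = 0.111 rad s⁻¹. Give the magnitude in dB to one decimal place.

10.2 dB

|j0.111| = 0.111
|j0.111 + 0.68| = √(0.111² + 0.68²) = 0.689
|j0.111 + 38.6| = √(0.111² + 38.6²) = 38.6
|L(j0.111)| = 772 × 0.111 / (0.689 × 38.6) = 3.222
20 log₁₀(3.222) = 10.16 dB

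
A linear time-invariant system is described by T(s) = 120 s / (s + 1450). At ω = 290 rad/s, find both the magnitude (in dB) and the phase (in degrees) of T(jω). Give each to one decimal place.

|T| = 27.4 dB, ∠T = 78.7°

|j290| = 290
|j290 + 1450| = √(290² + 1450²) = 1479
|T(j290)| = 120 × 290 / 1479 = 23.534
20 log₁₀(23.534) = 27.43 dB
∠(j290) = 90.00°
∠(j290 + 1450) = arctan(290/1450) = 11.31°
∠T(j290) = 90.00° − 11.31° = 78.69°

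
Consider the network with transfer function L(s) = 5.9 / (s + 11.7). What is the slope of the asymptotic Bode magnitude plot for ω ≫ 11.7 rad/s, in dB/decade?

-20 dB/decade

With 0 zeros and 1 pole, the high-frequency asymptotic slope is 20 × (0 − 1) = -20 dB/decade.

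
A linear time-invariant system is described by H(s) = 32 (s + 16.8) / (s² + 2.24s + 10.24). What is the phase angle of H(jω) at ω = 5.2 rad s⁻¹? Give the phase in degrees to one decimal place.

∠(j5.2 + 16.8) = arctan(5.2/16.8) = 17.20°
∠[(j5.2)² + 2.24(j5.2) + 10.24] = ∠[-16.8 + j11.648] = 145.27°
∠H(j5.2) = 17.20° − 145.27° = -128.07°

-128.1°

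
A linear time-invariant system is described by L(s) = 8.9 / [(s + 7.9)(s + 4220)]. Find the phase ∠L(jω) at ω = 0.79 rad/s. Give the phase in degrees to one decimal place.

∠(j0.79 + 7.9) = arctan(0.79/7.9) = 5.71°
∠(j0.79 + 4220) = arctan(0.79/4220) = 0.01°
∠L(j0.79) = − (5.71° + 0.01°) = -5.72°

-5.7 deg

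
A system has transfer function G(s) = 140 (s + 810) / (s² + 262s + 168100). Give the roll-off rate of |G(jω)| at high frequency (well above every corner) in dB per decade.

-20 dB/decade

With 1 zero and 2 poles, the high-frequency asymptotic slope is 20 × (1 − 2) = -20 dB/decade.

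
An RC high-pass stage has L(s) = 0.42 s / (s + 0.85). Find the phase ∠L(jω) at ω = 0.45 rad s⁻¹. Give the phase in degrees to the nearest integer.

∠(j0.45) = 90.00°
∠(j0.45 + 0.85) = arctan(0.45/0.85) = 27.90°
∠L(j0.45) = 90.00° − 27.90° = 62.10°

62 deg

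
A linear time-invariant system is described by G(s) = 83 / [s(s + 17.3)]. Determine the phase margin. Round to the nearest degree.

Gain crossover: |G(jω)| = 1 at ω ≈ 4.63 rad/s.
∠G(j4.63) = −90° − arctan(4.63/17.3) ≈ -105.00°
PM = 180° + (-105.00°) = 75.00°

75°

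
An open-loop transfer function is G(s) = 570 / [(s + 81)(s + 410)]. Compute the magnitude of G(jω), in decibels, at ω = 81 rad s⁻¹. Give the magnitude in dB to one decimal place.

|j81 + 81| = √(81² + 81²) = 114.6
|j81 + 410| = √(81² + 410²) = 417.9
|G(j81)| = 570 / (114.6 × 417.9) = 0.011906
20 log₁₀(0.011906) = -38.48 dB

-38.5 dB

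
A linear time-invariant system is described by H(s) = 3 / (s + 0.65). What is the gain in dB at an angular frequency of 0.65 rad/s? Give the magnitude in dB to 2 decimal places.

10.27 dB

|j0.65 + 0.65| = √(0.65² + 0.65²) = 0.9192
|H(j0.65)| = 3 / 0.9192 = 3.2636
20 log₁₀(3.2636) = 10.274 dB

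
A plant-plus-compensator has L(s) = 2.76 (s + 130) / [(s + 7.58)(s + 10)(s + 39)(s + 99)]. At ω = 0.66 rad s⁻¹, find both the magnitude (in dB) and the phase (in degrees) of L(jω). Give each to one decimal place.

|L| = -58.3 dB, ∠L = -9.8°

|j0.66 + 130| = √(0.66² + 130²) = 130
|j0.66 + 7.58| = √(0.66² + 7.58²) = 7.609
|j0.66 + 10| = √(0.66² + 10²) = 10.02
|j0.66 + 39| = √(0.66² + 39²) = 39.01
|j0.66 + 99| = √(0.66² + 99²) = 99
|L(j0.66)| = 2.76 × 130 / (7.609 × 10.02 × 39.01 × 99) = 0.0012185
20 log₁₀(0.0012185) = -58.28 dB
∠(j0.66 + 130) = arctan(0.66/130) = 0.29°
∠(j0.66 + 7.58) = arctan(0.66/7.58) = 4.98°
∠(j0.66 + 10) = arctan(0.66/10) = 3.78°
∠(j0.66 + 39) = arctan(0.66/39) = 0.97°
∠(j0.66 + 99) = arctan(0.66/99) = 0.38°
∠L(j0.66) = 0.29° − (4.98° + 3.78° + 0.97° + 0.38°) = -9.81°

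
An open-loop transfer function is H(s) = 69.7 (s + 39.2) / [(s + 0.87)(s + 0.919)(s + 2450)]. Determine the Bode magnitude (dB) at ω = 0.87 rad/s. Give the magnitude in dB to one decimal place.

-2.9 dB

|j0.87 + 39.2| = √(0.87² + 39.2²) = 39.21
|j0.87 + 0.87| = √(0.87² + 0.87²) = 1.23
|j0.87 + 0.919| = √(0.87² + 0.919²) = 1.265
|j0.87 + 2450| = √(0.87² + 2450²) = 2450
|H(j0.87)| = 69.7 × 39.21 / (1.23 × 1.265 × 2450) = 0.71642
20 log₁₀(0.71642) = -2.90 dB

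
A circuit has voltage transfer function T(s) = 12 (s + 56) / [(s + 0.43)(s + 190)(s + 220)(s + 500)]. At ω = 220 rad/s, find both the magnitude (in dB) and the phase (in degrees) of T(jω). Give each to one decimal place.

|j220 + 56| = √(220² + 56²) = 227
|j220 + 0.43| = √(220² + 0.43²) = 220
|j220 + 190| = √(220² + 190²) = 290.7
|j220 + 220| = √(220² + 220²) = 311.1
|j220 + 500| = √(220² + 500²) = 546.3
|T(j220)| = 12 × 227 / (220 × 290.7 × 311.1 × 546.3) = 2.5064e-07
20 log₁₀(2.5064e-07) = -132.02 dB
∠(j220 + 56) = arctan(220/56) = 75.72°
∠(j220 + 0.43) = arctan(220/0.43) = 89.89°
∠(j220 + 190) = arctan(220/190) = 49.18°
∠(j220 + 220) = arctan(220/220) = 45.00°
∠(j220 + 500) = arctan(220/500) = 23.75°
∠T(j220) = 75.72° − (89.89° + 49.18° + 45.00° + 23.75°) = -132.10°

|T| = -132.0 dB, ∠T = -132.1°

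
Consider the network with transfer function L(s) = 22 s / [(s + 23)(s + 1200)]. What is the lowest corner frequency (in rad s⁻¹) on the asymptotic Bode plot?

Break frequencies occur at each pole and zero magnitude: 23 rad s⁻¹, 1200 rad s⁻¹.
The lowest is 23 rad s⁻¹.

23 rad s⁻¹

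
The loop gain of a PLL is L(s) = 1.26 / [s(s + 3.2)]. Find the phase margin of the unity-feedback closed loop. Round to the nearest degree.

83°

Gain crossover: |L(jω)| = 1 at ω ≈ 0.391 rad s⁻¹.
∠L(j0.391) = −90° − arctan(0.391/3.2) ≈ -96.96°
PM = 180° + (-96.96°) = 83.04°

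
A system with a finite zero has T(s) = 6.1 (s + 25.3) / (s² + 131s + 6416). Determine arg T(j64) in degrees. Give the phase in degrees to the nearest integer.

∠(j64 + 25.3) = arctan(64/25.3) = 68.43°
∠[(j64)² + 131(j64) + 6416] = ∠[2320 + j8384] = 74.53°
∠T(j64) = 68.43° − 74.53° = -6.10°

-6°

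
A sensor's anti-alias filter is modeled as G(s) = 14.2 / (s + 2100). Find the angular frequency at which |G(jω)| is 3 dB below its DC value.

2100 rad/s

For a single-pole low-pass, the −3 dB point is at the pole: ω = 2100 rad/s.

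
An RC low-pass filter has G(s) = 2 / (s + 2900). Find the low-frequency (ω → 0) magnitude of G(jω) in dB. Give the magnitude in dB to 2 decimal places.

-63.23 dB

G(0) = 2 / 2900 = 0.00068966
20 log₁₀(0.00068966) = -63.227 dB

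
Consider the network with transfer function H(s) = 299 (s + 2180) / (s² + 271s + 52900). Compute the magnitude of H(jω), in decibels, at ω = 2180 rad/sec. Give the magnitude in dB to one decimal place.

-14.2 dB

|j2180 + 2180| = √(2180² + 2180²) = 3083
|(j2180)² + 271(j2180) + 52900| = |-4.6995e+06 + j5.9078e+05| = 4.736e+06
|H(j2180)| = 299 × 3083 / 4.736e+06 = 0.19462
20 log₁₀(0.19462) = -14.22 dB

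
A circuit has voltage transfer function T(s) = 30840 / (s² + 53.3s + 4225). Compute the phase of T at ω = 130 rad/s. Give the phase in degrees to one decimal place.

-151.3°

∠[(j130)² + 53.3(j130) + 4225] = ∠[-12675 + j6929] = 151.34°
∠T(j130) = −151.34° = -151.34°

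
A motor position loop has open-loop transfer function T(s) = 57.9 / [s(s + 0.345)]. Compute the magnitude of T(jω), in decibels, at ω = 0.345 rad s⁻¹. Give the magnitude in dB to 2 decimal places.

|j0.345 + 0.345| = √(0.345² + 0.345²) = 0.4879
|j0.345| = 0.345
|T(j0.345)| = 57.9 / (0.4879 × 0.345) = 343.97
20 log₁₀(343.97) = 50.731 dB

50.73 dB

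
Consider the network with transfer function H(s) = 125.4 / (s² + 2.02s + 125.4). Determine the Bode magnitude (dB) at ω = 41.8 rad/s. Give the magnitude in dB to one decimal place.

-22.2 dB

|(j41.8)² + 2.02(j41.8) + 125.4| = |-1621.8 + j84.436| = 1624
|H(j41.8)| = 125.4 / 1624 = 0.077215
20 log₁₀(0.077215) = -22.25 dB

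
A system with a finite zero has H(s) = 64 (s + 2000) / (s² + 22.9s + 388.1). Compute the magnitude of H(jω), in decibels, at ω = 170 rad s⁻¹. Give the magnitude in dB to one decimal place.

13.0 dB

|j170 + 2000| = √(170² + 2000²) = 2007
|(j170)² + 22.9(j170) + 388.1| = |-28512 + j3893| = 2.878e+04
|H(j170)| = 64 × 2007 / 2.878e+04 = 4.4641
20 log₁₀(4.4641) = 12.99 dB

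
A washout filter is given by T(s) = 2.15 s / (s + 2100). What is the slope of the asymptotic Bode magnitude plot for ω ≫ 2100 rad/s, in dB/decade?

With 1 zero and 1 pole, the high-frequency asymptotic slope is 20 × (1 − 1) = 0 dB/decade.

0 dB/decade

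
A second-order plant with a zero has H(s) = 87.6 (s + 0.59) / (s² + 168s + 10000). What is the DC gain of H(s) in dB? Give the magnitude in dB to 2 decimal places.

-45.73 dB

H(0) = 87.6 × 0.59 / 10000 = 0.0051684
20 log₁₀(0.0051684) = -45.733 dB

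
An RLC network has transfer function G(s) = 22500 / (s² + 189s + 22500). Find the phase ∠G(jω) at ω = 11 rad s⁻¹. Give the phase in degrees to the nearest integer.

-5°

∠[(j11)² + 189(j11) + 22500] = ∠[22379 + j2079] = 5.31°
∠G(j11) = −5.31° = -5.31°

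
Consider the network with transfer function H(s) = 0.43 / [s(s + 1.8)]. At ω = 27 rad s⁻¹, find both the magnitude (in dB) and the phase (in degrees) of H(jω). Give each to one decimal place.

|H| = -64.6 dB, ∠H = -176.2°

|j27 + 1.8| = √(27² + 1.8²) = 27.06
|j27| = 27
|H(j27)| = 0.43 / (27.06 × 27) = 0.00058854
20 log₁₀(0.00058854) = -64.60 dB
∠(j27 + 1.8) = arctan(27/1.8) = 86.19°
∠(j27) = 90.00°
∠H(j27) = − (86.19° + 90.00°) = -176.19°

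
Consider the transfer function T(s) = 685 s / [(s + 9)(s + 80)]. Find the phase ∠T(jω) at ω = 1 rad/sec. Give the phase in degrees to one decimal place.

82.9 deg

∠(j1) = 90.00°
∠(j1 + 9) = arctan(1/9) = 6.34°
∠(j1 + 80) = arctan(1/80) = 0.72°
∠T(j1) = 90.00° − (6.34° + 0.72°) = 82.94°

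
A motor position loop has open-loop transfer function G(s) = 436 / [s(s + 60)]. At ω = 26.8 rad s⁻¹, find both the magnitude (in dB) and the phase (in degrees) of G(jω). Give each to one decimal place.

|G| = -12.1 dB, ∠G = -114.1°

|j26.8 + 60| = √(26.8² + 60²) = 65.71
|j26.8| = 26.8
|G(j26.8)| = 436 / (65.71 × 26.8) = 0.24757
20 log₁₀(0.24757) = -12.13 dB
∠(j26.8 + 60) = arctan(26.8/60) = 24.07°
∠(j26.8) = 90.00°
∠G(j26.8) = − (24.07° + 90.00°) = -114.07°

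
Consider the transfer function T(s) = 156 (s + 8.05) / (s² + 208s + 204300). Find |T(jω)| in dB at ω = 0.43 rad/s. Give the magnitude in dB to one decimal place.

-44.2 dB

|j0.43 + 8.05| = √(0.43² + 8.05²) = 8.061
|(j0.43)² + 208(j0.43) + 204300| = |2.043e+05 + j89.44| = 2.043e+05
|T(j0.43)| = 156 × 8.061 / 2.043e+05 = 0.0061556
20 log₁₀(0.0061556) = -44.21 dB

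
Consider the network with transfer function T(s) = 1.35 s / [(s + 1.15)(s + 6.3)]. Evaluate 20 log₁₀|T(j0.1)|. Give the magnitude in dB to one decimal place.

|j0.1| = 0.1
|j0.1 + 1.15| = √(0.1² + 1.15²) = 1.154
|j0.1 + 6.3| = √(0.1² + 6.3²) = 6.301
|T(j0.1)| = 1.35 × 0.1 / (1.154 × 6.301) = 0.018561
20 log₁₀(0.018561) = -34.63 dB

-34.6 dB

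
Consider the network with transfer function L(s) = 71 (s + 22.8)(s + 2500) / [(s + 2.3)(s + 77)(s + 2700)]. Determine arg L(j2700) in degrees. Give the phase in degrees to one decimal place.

-86.6°

∠(j2700 + 22.8) = arctan(2700/22.8) = 89.52°
∠(j2700 + 2500) = arctan(2700/2500) = 47.20°
∠(j2700 + 2.3) = arctan(2700/2.3) = 89.95°
∠(j2700 + 77) = arctan(2700/77) = 88.37°
∠(j2700 + 2700) = arctan(2700/2700) = 45.00°
∠L(j2700) = 89.52° + 47.20° − (89.95° + 88.37° + 45.00°) = -86.60°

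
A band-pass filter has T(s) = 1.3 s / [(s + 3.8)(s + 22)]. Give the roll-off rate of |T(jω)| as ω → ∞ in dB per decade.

-20 dB/decade

With 1 zero and 2 poles, the high-frequency asymptotic slope is 20 × (1 − 2) = -20 dB/decade.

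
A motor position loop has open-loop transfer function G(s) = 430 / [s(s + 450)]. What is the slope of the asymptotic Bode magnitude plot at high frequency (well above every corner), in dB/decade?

With 0 zeros and 2 poles, the high-frequency asymptotic slope is 20 × (0 − 2) = -40 dB/decade.

-40 dB/decade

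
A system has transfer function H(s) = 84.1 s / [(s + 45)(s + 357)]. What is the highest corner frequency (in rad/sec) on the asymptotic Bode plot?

357 rad/sec

Break frequencies occur at each pole and zero magnitude: 45 rad/sec, 357 rad/sec.
The highest is 357 rad/sec.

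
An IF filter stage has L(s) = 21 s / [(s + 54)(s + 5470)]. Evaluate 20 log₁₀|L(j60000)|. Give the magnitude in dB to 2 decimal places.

-69.15 dB

|j60000| = 6e+04
|j60000 + 54| = √(60000² + 54²) = 6e+04
|j60000 + 5470| = √(60000² + 5470²) = 6.025e+04
|L(j60000)| = 21 × 6e+04 / (6e+04 × 6.025e+04) = 0.00034855
20 log₁₀(0.00034855) = -69.155 dB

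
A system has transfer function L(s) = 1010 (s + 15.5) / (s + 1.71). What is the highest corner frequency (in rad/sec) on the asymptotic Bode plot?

Break frequencies occur at each pole and zero magnitude: 1.71 rad/sec, 15.5 rad/sec.
The highest is 15.5 rad/sec.

15.5 rad/sec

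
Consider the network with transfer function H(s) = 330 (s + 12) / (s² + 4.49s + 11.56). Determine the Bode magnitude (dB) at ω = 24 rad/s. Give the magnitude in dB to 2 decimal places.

23.76 dB

|j24 + 12| = √(24² + 12²) = 26.83
|(j24)² + 4.49(j24) + 11.56| = |-564.44 + j107.76| = 574.6
|H(j24)| = 330 × 26.83 / 574.6 = 15.409
20 log₁₀(15.409) = 23.756 dB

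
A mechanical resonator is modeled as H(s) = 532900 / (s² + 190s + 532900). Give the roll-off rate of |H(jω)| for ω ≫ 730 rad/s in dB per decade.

-40 dB/decade

With 0 zeros and 2 poles, the high-frequency asymptotic slope is 20 × (0 − 2) = -40 dB/decade.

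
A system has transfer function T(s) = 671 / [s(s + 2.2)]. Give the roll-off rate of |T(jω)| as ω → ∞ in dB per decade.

-40 dB/decade

With 0 zeros and 2 poles, the high-frequency asymptotic slope is 20 × (0 − 2) = -40 dB/decade.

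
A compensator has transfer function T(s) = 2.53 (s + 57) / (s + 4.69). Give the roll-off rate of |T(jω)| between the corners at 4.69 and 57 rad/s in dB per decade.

-20 dB/decade

In this band the factors already past their corner are: pole at 4.69; net slope = -20 dB/decade.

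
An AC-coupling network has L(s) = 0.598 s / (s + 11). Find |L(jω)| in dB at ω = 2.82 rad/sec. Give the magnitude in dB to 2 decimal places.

|j2.82| = 2.82
|j2.82 + 11| = √(2.82² + 11²) = 11.36
|L(j2.82)| = 0.598 × 2.82 / 11.36 = 0.1485
20 log₁₀(0.1485) = -16.565 dB

-16.57 dB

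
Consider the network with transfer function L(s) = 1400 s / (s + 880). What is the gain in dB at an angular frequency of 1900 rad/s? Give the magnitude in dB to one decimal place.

62.1 dB

|j1900| = 1900
|j1900 + 880| = √(1900² + 880²) = 2094
|L(j1900)| = 1400 × 1900 / 2094 = 1270.4
20 log₁₀(1270.4) = 62.08 dB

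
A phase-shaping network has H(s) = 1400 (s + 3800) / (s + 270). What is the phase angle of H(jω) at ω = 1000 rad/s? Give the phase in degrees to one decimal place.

∠(j1000 + 3800) = arctan(1000/3800) = 14.74°
∠(j1000 + 270) = arctan(1000/270) = 74.89°
∠H(j1000) = 14.74° − 74.89° = -60.15°

-60.1 deg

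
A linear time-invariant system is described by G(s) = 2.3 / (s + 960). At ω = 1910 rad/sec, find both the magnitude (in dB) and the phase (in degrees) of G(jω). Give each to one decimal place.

|j1910 + 960| = √(1910² + 960²) = 2138
|G(j1910)| = 2.3 / 2138 = 0.0010759
20 log₁₀(0.0010759) = -59.36 dB
∠(j1910 + 960) = arctan(1910/960) = 63.32°
∠G(j1910) = −63.32° = -63.32°

|G| = -59.4 dB, ∠G = -63.3°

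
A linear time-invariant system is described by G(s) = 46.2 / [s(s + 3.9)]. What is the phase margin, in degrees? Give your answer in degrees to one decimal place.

Gain crossover: |G(jω)| = 1 at ω ≈ 6.26 rad/s.
∠G(j6.26) = −90° − arctan(6.26/3.9) ≈ -148.09°
PM = 180° + (-148.09°) = 31.91°

31.9°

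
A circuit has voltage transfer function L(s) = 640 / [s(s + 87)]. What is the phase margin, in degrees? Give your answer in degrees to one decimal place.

Gain crossover: |L(jω)| = 1 at ω ≈ 7.33 rad/sec.
∠L(j7.33) = −90° − arctan(7.33/87) ≈ -94.82°
PM = 180° + (-94.82°) = 85.18°

85.2 deg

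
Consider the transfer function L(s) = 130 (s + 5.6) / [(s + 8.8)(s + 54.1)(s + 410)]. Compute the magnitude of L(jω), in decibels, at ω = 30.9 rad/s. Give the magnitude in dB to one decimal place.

|j30.9 + 5.6| = √(30.9² + 5.6²) = 31.4
|j30.9 + 8.8| = √(30.9² + 8.8²) = 32.13
|j30.9 + 54.1| = √(30.9² + 54.1²) = 62.3
|j30.9 + 410| = √(30.9² + 410²) = 411.2
|L(j30.9)| = 130 × 31.4 / (32.13 × 62.3 × 411.2) = 0.0049603
20 log₁₀(0.0049603) = -46.09 dB

-46.1 dB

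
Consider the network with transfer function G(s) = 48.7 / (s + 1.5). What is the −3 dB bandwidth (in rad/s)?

For a single-pole low-pass, the −3 dB point is at the pole: ω = 1.5 rad/s.

1.5 rad/s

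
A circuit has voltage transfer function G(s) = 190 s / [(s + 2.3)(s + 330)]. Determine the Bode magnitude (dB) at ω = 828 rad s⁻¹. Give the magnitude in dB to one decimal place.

|j828| = 828
|j828 + 2.3| = √(828² + 2.3²) = 828
|j828 + 330| = √(828² + 330²) = 891.3
|G(j828)| = 190 × 828 / (828 × 891.3) = 0.21316
20 log₁₀(0.21316) = -13.43 dB

-13.4 dB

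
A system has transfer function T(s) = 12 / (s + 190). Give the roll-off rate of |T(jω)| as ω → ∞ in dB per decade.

-20 dB/decade

With 0 zeros and 1 pole, the high-frequency asymptotic slope is 20 × (0 − 1) = -20 dB/decade.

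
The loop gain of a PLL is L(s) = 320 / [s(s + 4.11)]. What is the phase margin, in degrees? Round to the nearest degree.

Gain crossover: |L(jω)| = 1 at ω ≈ 17.7 rad/s.
∠L(j17.7) = −90° − arctan(17.7/4.11) ≈ -166.89°
PM = 180° + (-166.89°) = 13.11°

13°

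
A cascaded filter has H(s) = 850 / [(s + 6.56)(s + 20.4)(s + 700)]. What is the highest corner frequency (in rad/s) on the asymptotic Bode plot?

Break frequencies occur at each pole and zero magnitude: 6.56 rad/s, 20.4 rad/s, 700 rad/s.
The highest is 700 rad/s.

700 rad/s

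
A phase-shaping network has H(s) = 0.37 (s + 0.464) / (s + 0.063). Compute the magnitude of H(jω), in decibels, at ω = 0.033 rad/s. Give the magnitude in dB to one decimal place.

|j0.033 + 0.464| = √(0.033² + 0.464²) = 0.4652
|j0.033 + 0.063| = √(0.033² + 0.063²) = 0.07112
|H(j0.033)| = 0.37 × 0.4652 / 0.07112 = 2.4201
20 log₁₀(2.4201) = 7.68 dB

7.7 dB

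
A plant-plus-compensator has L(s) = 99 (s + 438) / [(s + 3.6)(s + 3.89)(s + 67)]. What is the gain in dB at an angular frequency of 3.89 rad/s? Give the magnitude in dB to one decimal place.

26.9 dB

|j3.89 + 438| = √(3.89² + 438²) = 438
|j3.89 + 3.6| = √(3.89² + 3.6²) = 5.3
|j3.89 + 3.89| = √(3.89² + 3.89²) = 5.501
|j3.89 + 67| = √(3.89² + 67²) = 67.11
|L(j3.89)| = 99 × 438 / (5.3 × 5.501 × 67.11) = 22.16
20 log₁₀(22.16) = 26.91 dB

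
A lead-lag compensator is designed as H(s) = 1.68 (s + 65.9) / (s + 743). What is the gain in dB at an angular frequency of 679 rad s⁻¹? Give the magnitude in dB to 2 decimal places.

1.13 dB

|j679 + 65.9| = √(679² + 65.9²) = 682.2
|j679 + 743| = √(679² + 743²) = 1007
|H(j679)| = 1.68 × 682.2 / 1007 = 1.1387
20 log₁₀(1.1387) = 1.128 dB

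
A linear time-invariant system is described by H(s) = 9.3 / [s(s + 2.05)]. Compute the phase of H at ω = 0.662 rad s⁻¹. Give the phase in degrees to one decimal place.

∠(j0.662 + 2.05) = arctan(0.662/2.05) = 17.90°
∠(j0.662) = 90.00°
∠H(j0.662) = − (17.90° + 90.00°) = -107.90°

-107.9 deg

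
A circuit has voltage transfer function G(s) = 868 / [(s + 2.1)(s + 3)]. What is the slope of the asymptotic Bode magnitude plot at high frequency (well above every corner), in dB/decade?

-40 dB/decade

With 0 zeros and 2 poles, the high-frequency asymptotic slope is 20 × (0 − 2) = -40 dB/decade.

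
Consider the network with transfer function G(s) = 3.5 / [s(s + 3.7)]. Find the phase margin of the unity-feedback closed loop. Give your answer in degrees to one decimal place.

Gain crossover: |G(jω)| = 1 at ω ≈ 0.918 rad/s.
∠G(j0.918) = −90° − arctan(0.918/3.7) ≈ -103.94°
PM = 180° + (-103.94°) = 76.06°

76.1 deg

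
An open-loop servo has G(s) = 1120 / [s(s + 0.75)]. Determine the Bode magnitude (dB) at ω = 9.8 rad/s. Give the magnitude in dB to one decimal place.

21.3 dB

|j9.8 + 0.75| = √(9.8² + 0.75²) = 9.829
|j9.8| = 9.8
|G(j9.8)| = 1120 / (9.829 × 9.8) = 11.628
20 log₁₀(11.628) = 21.31 dB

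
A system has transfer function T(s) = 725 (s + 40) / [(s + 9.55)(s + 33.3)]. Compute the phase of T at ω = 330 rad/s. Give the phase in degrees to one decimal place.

-89.5°

∠(j330 + 40) = arctan(330/40) = 83.09°
∠(j330 + 9.55) = arctan(330/9.55) = 88.34°
∠(j330 + 33.3) = arctan(330/33.3) = 84.24°
∠T(j330) = 83.09° − (88.34° + 84.24°) = -89.49°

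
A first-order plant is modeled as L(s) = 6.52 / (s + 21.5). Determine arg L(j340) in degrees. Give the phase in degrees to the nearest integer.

∠(j340 + 21.5) = arctan(340/21.5) = 86.38°
∠L(j340) = −86.38° = -86.38°

-86°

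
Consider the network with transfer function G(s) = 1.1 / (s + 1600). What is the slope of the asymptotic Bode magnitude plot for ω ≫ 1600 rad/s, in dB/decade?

With 0 zeros and 1 pole, the high-frequency asymptotic slope is 20 × (0 − 1) = -20 dB/decade.

-20 dB/decade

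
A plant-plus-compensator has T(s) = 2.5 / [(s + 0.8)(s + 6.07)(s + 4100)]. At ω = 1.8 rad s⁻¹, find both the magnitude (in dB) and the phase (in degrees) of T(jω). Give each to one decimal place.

|T| = -86.2 dB, ∠T = -82.6°

|j1.8 + 0.8| = √(1.8² + 0.8²) = 1.97
|j1.8 + 6.07| = √(1.8² + 6.07²) = 6.331
|j1.8 + 4100| = √(1.8² + 4100²) = 4100
|T(j1.8)| = 2.5 / (1.97 × 6.331 × 4100) = 4.8893e-05
20 log₁₀(4.8893e-05) = -86.22 dB
∠(j1.8 + 0.8) = arctan(1.8/0.8) = 66.04°
∠(j1.8 + 6.07) = arctan(1.8/6.07) = 16.52°
∠(j1.8 + 4100) = arctan(1.8/4100) = 0.03°
∠T(j1.8) = − (66.04° + 16.52° + 0.03°) = -82.58°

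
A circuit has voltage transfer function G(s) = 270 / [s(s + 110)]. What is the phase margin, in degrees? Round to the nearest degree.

89°

Gain crossover: |G(jω)| = 1 at ω ≈ 2.45 rad s⁻¹.
∠G(j2.45) = −90° − arctan(2.45/110) ≈ -91.28°
PM = 180° + (-91.28°) = 88.72°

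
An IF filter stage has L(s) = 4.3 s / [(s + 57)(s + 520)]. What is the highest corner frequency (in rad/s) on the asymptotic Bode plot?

Break frequencies occur at each pole and zero magnitude: 57 rad/s, 520 rad/s.
The highest is 520 rad/s.

520 rad/s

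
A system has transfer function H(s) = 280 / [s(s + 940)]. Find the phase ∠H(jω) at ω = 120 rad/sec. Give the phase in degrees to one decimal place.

∠(j120 + 940) = arctan(120/940) = 7.28°
∠(j120) = 90.00°
∠H(j120) = − (7.28° + 90.00°) = -97.28°

-97.3°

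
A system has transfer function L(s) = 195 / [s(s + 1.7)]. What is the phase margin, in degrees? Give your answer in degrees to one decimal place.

Gain crossover: |L(jω)| = 1 at ω ≈ 13.9 rad/s.
∠L(j13.9) = −90° − arctan(13.9/1.7) ≈ -173.03°
PM = 180° + (-173.03°) = 6.97°

7.0°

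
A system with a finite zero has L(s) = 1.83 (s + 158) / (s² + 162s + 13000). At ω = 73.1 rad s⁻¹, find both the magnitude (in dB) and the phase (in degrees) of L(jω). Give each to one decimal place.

|j73.1 + 158| = √(73.1² + 158²) = 174.1
|(j73.1)² + 162(j73.1) + 13000| = |7656.4 + j11842| = 1.41e+04
|L(j73.1)| = 1.83 × 174.1 / 1.41e+04 = 0.022592
20 log₁₀(0.022592) = -32.92 dB
∠(j73.1 + 158) = arctan(73.1/158) = 24.83°
∠[(j73.1)² + 162(j73.1) + 13000] = ∠[7656.4 + j11842] = 57.12°
∠L(j73.1) = 24.83° − 57.12° = -32.29°

|L| = -32.9 dB, ∠L = -32.3°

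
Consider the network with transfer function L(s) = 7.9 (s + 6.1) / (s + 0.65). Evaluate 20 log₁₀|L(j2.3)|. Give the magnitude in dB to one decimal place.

|j2.3 + 6.1| = √(2.3² + 6.1²) = 6.519
|j2.3 + 0.65| = √(2.3² + 0.65²) = 2.39
|L(j2.3)| = 7.9 × 6.519 / 2.39 = 21.548
20 log₁₀(21.548) = 26.67 dB

26.7 dB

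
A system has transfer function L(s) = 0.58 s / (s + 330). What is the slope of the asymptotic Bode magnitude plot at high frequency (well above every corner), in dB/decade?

With 1 zero and 1 pole, the high-frequency asymptotic slope is 20 × (1 − 1) = 0 dB/decade.

0 dB/decade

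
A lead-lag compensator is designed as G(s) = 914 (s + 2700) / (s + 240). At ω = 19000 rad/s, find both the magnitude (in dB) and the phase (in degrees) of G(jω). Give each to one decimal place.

|G| = 59.3 dB, ∠G = -7.4°

|j19000 + 2700| = √(19000² + 2700²) = 1.919e+04
|j19000 + 240| = √(19000² + 240²) = 1.9e+04
|G(j19000)| = 914 × 1.919e+04 / 1.9e+04 = 923.11
20 log₁₀(923.11) = 59.31 dB
∠(j19000 + 2700) = arctan(19000/2700) = 81.91°
∠(j19000 + 240) = arctan(19000/240) = 89.28°
∠G(j19000) = 81.91° − 89.28° = -7.36°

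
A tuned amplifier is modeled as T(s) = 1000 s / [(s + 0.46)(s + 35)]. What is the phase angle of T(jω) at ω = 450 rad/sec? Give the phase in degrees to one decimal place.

-85.5°

∠(j450) = 90.00°
∠(j450 + 0.46) = arctan(450/0.46) = 89.94°
∠(j450 + 35) = arctan(450/35) = 85.55°
∠T(j450) = 90.00° − (89.94° + 85.55°) = -85.49°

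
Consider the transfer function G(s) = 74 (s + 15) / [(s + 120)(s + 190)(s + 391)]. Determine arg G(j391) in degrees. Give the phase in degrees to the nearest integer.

∠(j391 + 15) = arctan(391/15) = 87.80°
∠(j391 + 120) = arctan(391/120) = 72.94°
∠(j391 + 190) = arctan(391/190) = 64.08°
∠(j391 + 391) = arctan(391/391) = 45.00°
∠G(j391) = 87.80° − (72.94° + 64.08° + 45.00°) = -94.22°

-94 deg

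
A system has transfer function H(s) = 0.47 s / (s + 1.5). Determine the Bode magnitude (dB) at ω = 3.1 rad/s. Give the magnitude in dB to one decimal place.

|j3.1| = 3.1
|j3.1 + 1.5| = √(3.1² + 1.5²) = 3.444
|H(j3.1)| = 0.47 × 3.1 / 3.444 = 0.42307
20 log₁₀(0.42307) = -7.47 dB

-7.5 dB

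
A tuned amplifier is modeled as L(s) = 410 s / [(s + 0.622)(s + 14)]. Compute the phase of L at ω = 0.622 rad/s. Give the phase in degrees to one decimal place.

42.5°

∠(j0.622) = 90.00°
∠(j0.622 + 0.622) = arctan(0.622/0.622) = 45.00°
∠(j0.622 + 14) = arctan(0.622/14) = 2.54°
∠L(j0.622) = 90.00° − (45.00° + 2.54°) = 42.46°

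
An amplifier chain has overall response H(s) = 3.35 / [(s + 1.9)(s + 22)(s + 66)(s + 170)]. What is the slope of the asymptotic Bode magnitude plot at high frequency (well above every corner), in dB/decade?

-80 dB/decade

With 0 zeros and 4 poles, the high-frequency asymptotic slope is 20 × (0 − 4) = -80 dB/decade.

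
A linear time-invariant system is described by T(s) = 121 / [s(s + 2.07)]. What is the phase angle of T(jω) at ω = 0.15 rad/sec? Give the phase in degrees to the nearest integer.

∠(j0.15 + 2.07) = arctan(0.15/2.07) = 4.14°
∠(j0.15) = 90.00°
∠T(j0.15) = − (4.14° + 90.00°) = -94.14°

-94°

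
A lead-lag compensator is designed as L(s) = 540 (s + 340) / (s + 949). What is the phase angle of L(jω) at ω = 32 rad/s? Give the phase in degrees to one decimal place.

∠(j32 + 340) = arctan(32/340) = 5.38°
∠(j32 + 949) = arctan(32/949) = 1.93°
∠L(j32) = 5.38° − 1.93° = 3.45°

3.4°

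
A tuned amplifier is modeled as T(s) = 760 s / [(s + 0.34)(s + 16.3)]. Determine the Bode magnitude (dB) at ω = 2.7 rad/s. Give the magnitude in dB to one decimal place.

33.2 dB

|j2.7| = 2.7
|j2.7 + 0.34| = √(2.7² + 0.34²) = 2.721
|j2.7 + 16.3| = √(2.7² + 16.3²) = 16.52
|T(j2.7)| = 760 × 2.7 / (2.721 × 16.52) = 45.639
20 log₁₀(45.639) = 33.19 dB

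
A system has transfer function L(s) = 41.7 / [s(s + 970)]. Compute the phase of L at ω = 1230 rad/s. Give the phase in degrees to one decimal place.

∠(j1230 + 970) = arctan(1230/970) = 51.74°
∠(j1230) = 90.00°
∠L(j1230) = − (51.74° + 90.00°) = -141.74°

-141.7 deg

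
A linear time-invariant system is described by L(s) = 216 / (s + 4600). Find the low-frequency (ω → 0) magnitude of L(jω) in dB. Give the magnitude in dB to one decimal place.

-26.6 dB

L(0) = 216 / 4600 = 0.046957
20 log₁₀(0.046957) = -26.57 dB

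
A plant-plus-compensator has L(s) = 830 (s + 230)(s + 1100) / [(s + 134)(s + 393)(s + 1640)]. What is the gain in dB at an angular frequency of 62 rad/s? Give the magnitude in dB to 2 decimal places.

7.08 dB

|j62 + 230| = √(62² + 230²) = 238.2
|j62 + 1100| = √(62² + 1100²) = 1102
|j62 + 134| = √(62² + 134²) = 147.6
|j62 + 393| = √(62² + 393²) = 397.9
|j62 + 1640| = √(62² + 1640²) = 1641
|L(j62)| = 830 × 238.2 × 1102 / (147.6 × 397.9 × 1641) = 2.2595
20 log₁₀(2.2595) = 7.080 dB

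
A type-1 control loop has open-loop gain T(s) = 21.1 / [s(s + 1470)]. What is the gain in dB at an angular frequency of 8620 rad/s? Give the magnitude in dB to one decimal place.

-131.1 dB

|j8620 + 1470| = √(8620² + 1470²) = 8744
|j8620| = 8620
|T(j8620)| = 21.1 / (8744 × 8620) = 2.7993e-07
20 log₁₀(2.7993e-07) = -131.06 dB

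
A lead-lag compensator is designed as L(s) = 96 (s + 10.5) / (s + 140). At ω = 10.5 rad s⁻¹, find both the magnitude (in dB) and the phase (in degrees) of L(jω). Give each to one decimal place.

|L| = 20.1 dB, ∠L = 40.7°

|j10.5 + 10.5| = √(10.5² + 10.5²) = 14.85
|j10.5 + 140| = √(10.5² + 140²) = 140.4
|L(j10.5)| = 96 × 14.85 / 140.4 = 10.154
20 log₁₀(10.154) = 20.13 dB
∠(j10.5 + 10.5) = arctan(10.5/10.5) = 45.00°
∠(j10.5 + 140) = arctan(10.5/140) = 4.29°
∠L(j10.5) = 45.00° − 4.29° = 40.71°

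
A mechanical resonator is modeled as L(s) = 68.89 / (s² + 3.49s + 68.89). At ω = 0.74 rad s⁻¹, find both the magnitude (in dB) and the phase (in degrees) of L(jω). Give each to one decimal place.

|(j0.74)² + 3.49(j0.74) + 68.89| = |68.342 + j2.5826| = 68.39
|L(j0.74)| = 68.89 / 68.39 = 1.0073
20 log₁₀(1.0073) = 0.06 dB
∠[(j0.74)² + 3.49(j0.74) + 68.89] = ∠[68.342 + j2.5826] = 2.16°
∠L(j0.74) = −2.16° = -2.16°

|L| = 0.1 dB, ∠L = -2.2°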